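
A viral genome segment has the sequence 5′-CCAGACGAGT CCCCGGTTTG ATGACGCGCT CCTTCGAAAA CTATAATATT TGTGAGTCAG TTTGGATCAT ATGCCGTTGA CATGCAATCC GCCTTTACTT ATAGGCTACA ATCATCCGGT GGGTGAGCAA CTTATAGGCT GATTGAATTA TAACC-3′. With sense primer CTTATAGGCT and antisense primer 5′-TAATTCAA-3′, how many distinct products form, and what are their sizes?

Two products: 53 bp, 20 bp

The forward primer CTTATAGGCT matches the top strand at positions 98–107, 131–140.
The reverse primer's reverse complement is TTGAATTA, matching at positions 143–150.
Each forward site pairs with the reverse site to give a product ending at position 150: sizes 53, 20 bp.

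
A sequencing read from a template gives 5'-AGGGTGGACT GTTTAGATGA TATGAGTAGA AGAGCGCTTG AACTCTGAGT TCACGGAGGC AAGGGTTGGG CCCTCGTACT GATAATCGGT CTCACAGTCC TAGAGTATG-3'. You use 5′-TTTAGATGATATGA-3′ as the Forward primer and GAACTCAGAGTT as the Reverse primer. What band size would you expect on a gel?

41 bp

Forward primer TTTAGATGATATGA is found on the top strand at positions 12–25.
The reverse primer's reverse complement is AACTCTGAGTTC, which matches the template at positions 41–52.
The product runs from position 12 to position 52, so its length is 52 − 12 + 1 = 41 bp.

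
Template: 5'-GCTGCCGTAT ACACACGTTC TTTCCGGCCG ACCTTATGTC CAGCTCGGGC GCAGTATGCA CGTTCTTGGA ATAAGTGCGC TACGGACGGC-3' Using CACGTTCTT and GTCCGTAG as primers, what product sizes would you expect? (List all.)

74 bp, 29 bp

The forward primer CACGTTCTT matches the top strand at positions 14–22, 59–67.
The reverse primer's reverse complement is CTACGGAC, matching at positions 80–87.
Each forward site pairs with the reverse site to give a product ending at position 87: sizes 74, 29 bp.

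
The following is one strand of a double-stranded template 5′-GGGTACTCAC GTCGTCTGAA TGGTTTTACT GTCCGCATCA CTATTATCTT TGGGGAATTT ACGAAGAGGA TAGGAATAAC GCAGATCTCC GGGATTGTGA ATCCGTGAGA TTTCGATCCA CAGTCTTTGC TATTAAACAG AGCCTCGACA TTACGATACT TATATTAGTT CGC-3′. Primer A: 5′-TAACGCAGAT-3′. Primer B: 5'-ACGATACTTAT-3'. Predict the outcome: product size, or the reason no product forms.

No product — both primers anneal to the same strand and extend in the same direction.

Primer A (TAACGCAGAT) matches the top strand at positions 77–86 (3' end points downstream).
Primer B (ACGATACTTAT) also matches the top strand directly, at positions 153–163 — its reverse complement ATAAGTATCGT is not present.
Both primers anneal to the bottom strand with 3' ends pointing the same way, so neither can prime synthesis back toward the other.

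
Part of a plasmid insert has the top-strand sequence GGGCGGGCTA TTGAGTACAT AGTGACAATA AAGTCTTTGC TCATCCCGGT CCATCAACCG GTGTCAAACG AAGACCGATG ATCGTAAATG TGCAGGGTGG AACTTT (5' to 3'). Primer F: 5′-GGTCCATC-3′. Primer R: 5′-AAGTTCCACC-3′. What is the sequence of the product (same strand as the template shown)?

Scanning the template, GGTCCATC occurs at positions 48–55; this primer anneals to the bottom strand there with its 3' end pointing downstream.
Taking the reverse complement of AAGTTCCACC gives GGTGGAACTT, found at positions 96–105 on the template; the primer anneals here to the top strand with its 3' end pointing upstream.
The product is the template from position 48 through 105 (58 bp).

5'-GGTCCATCAACCGGTGTCAAACGAAGACCGATGATCGTAAATGTGCAGGGTGGAACTT-3'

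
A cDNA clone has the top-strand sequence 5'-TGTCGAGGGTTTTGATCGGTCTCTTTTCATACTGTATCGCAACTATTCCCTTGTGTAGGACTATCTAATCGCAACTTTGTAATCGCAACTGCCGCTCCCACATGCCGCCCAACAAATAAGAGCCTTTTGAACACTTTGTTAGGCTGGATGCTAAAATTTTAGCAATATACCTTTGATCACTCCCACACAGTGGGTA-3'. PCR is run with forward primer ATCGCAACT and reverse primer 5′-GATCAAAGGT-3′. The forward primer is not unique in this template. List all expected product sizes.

143 bp, 111 bp, 97 bp

The forward primer ATCGCAACT matches the top strand at positions 36–44, 68–76, 82–90.
The reverse primer's reverse complement is ACCTTTGATC, matching at positions 169–178.
Each forward site pairs with the reverse site to give a product ending at position 178: sizes 143, 111, 97 bp.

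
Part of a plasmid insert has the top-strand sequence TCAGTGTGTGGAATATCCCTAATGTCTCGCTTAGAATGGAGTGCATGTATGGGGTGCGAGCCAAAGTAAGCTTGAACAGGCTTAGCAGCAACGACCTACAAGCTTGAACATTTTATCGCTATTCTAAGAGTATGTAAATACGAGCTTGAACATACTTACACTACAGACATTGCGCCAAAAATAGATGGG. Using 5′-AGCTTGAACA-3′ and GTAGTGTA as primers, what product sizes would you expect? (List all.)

The forward primer AGCTTGAACA matches the top strand at positions 69–78, 101–110, 143–152.
The reverse primer's reverse complement is TACACTAC, matching at positions 157–164.
Each forward site pairs with the reverse site to give a product ending at position 164: sizes 96, 64, 22 bp.

96 bp, 64 bp, 22 bp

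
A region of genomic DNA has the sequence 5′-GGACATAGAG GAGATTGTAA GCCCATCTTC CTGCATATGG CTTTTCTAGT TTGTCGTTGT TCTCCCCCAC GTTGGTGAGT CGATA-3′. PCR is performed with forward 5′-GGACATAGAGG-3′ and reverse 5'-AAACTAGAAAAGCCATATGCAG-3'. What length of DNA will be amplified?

52 bp

The forward primer matches the template at positions 1–11.
Reverse complement of the reverse primer: CTGCATATGGCTTTTCTAGTTT. This occurs on the top strand at positions 31–52.
The product runs from position 1 to position 52, so its length is 52 − 1 + 1 = 52 bp.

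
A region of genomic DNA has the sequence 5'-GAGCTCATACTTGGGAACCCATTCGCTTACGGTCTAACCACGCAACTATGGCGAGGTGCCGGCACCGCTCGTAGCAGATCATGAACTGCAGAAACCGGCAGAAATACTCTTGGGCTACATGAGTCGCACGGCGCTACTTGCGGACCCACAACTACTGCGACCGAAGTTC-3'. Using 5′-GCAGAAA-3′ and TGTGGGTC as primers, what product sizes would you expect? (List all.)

63 bp, 53 bp

The forward primer GCAGAAA matches the top strand at positions 88–94, 98–104.
The reverse primer's reverse complement is GACCCACA, matching at positions 143–150.
Each forward site pairs with the reverse site to give a product ending at position 150: sizes 63, 53 bp.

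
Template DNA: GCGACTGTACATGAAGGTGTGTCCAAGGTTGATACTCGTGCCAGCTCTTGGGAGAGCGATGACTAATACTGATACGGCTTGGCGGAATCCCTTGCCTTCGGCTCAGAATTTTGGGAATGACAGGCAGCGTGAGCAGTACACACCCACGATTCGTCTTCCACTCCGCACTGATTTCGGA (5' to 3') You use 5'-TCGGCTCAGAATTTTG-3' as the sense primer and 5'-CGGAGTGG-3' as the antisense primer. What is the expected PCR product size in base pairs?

68 bp

Scanning the template, TCGGCTCAGAATTTTG occurs at positions 98–113; this primer anneals to the bottom strand there with its 3' end pointing downstream.
Taking the reverse complement of CGGAGTGG gives CCACTCCG, found at positions 158–165 on the template; the primer anneals here to the top strand with its 3' end pointing upstream.
The product runs from position 98 to position 165, so its length is 165 − 98 + 1 = 68 bp.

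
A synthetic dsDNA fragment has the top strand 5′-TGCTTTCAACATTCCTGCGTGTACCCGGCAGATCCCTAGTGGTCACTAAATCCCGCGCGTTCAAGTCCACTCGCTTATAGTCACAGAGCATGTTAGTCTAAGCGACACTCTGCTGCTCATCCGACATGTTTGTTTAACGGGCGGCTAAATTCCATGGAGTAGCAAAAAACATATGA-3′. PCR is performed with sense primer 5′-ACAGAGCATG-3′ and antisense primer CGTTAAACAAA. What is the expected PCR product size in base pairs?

57 bp

The forward primer matches the template at positions 83–92.
Reverse complement of the reverse primer: TTTGTTTAACG. This occurs on the top strand at positions 129–139.
Product length = (reverse-primer end) − (forward-primer start) + 1 = 139 − 83 + 1 = 57 bp.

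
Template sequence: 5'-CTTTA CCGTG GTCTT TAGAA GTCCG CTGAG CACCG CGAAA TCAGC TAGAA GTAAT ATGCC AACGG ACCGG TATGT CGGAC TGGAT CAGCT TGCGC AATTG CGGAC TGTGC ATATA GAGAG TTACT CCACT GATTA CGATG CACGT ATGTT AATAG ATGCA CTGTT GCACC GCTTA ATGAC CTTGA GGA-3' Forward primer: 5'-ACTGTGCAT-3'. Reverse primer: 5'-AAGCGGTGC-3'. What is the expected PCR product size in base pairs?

71 bp

The forward primer matches the template at positions 104–112.
The reverse primer's reverse complement is GCACCGCTT, which matches the template at positions 166–174.
Amplicon spans positions 104–174: 71 bp.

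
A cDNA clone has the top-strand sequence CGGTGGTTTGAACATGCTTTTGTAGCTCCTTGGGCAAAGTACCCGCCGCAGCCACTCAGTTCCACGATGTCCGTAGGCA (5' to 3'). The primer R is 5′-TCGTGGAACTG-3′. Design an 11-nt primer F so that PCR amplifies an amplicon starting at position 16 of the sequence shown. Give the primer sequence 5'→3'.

5'-GCTTTTGTAGC-3'

The reverse primer's reverse complement CAGTTCCACGA matches the template at positions 57–67; the product starts at position 16.
The forward primer is identical to the top strand over positions 16–26: GCTTTTGTAGC.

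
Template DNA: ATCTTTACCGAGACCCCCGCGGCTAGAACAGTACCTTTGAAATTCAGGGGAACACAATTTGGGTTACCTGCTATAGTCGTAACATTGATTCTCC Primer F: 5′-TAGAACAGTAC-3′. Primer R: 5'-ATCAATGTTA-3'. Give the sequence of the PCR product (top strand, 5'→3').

5'-TAGAACAGTACCTTTGAAATTCAGGGGAACACAATTTGGGTTACCTGCTATAGTCGTAACATTGAT-3'

Scanning the template, TAGAACAGTAC occurs at positions 24–34; this primer anneals to the bottom strand there with its 3' end pointing downstream.
Reverse complement of the reverse primer: TAACATTGAT. This occurs on the top strand at positions 80–89.
The product is the template from position 24 through 89 (66 bp).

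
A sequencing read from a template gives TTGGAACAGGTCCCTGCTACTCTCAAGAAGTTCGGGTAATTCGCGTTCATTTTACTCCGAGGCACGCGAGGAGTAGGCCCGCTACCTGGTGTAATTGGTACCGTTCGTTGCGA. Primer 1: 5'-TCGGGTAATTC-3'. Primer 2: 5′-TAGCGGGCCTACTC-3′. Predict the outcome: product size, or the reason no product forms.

Yes — a 53 bp product.

Primer 1 (TCGGGTAATTC) matches the top strand at positions 32–42; it acts as a forward primer.
Primer 2's reverse complement is GAGTAGGCCCGCTA, matching the top strand at positions 71–84; it acts as a reverse primer.
The 3' ends face each other across positions 32–84, giving a 53 bp product.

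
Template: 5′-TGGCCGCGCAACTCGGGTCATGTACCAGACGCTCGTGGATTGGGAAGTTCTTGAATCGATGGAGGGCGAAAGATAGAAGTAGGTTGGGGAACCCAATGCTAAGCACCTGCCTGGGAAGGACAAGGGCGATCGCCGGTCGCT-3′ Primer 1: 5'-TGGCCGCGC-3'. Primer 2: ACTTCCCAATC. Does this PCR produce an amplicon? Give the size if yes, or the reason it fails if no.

Primer 1 (TGGCCGCGC) matches the top strand at positions 1–9; it acts as a forward primer.
Primer 2's reverse complement is GATTGGGAAGT, matching the top strand at positions 38–48; it acts as a reverse primer.
The 3' ends face each other across positions 1–48, giving a 48 bp product.

Yes — a 48 bp product.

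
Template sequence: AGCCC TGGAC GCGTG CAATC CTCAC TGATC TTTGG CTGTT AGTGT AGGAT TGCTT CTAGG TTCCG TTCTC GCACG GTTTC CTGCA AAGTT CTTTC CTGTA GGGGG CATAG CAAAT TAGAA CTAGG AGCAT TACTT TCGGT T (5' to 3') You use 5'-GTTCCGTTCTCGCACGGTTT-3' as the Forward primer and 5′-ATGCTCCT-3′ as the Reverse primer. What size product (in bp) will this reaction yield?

71 bp

The forward primer matches the template at positions 60–79.
Taking the reverse complement of ATGCTCCT gives AGGAGCAT, found at positions 123–130 on the template; the primer anneals here to the top strand with its 3' end pointing upstream.
Product length = (reverse-primer end) − (forward-primer start) + 1 = 130 − 60 + 1 = 71 bp.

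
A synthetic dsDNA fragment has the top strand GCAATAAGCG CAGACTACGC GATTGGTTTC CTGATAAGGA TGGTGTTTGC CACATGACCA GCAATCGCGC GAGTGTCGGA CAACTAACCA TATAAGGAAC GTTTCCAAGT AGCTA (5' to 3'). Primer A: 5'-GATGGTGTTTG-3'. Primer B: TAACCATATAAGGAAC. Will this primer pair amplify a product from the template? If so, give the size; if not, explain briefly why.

No product — both primers anneal to the same strand and extend in the same direction.

Primer A (GATGGTGTTTG) matches the top strand at positions 39–49 (3' end points downstream).
Primer B (TAACCATATAAGGAAC) also matches the top strand directly, at positions 85–100 — its reverse complement GTTCCTTATATGGTTA is not present.
Both primers anneal to the bottom strand with 3' ends pointing the same way, so neither can prime synthesis back toward the other.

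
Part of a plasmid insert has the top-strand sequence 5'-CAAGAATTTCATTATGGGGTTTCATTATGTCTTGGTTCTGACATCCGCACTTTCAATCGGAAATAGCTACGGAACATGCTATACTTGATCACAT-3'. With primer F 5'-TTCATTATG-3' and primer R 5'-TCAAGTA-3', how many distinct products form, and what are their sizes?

The forward primer TTCATTATG matches the top strand at positions 8–16, 21–29.
The reverse primer's reverse complement is TACTTGA, matching at positions 82–88.
Each forward site pairs with the reverse site to give a product ending at position 88: sizes 81, 68 bp.

Two products: 81 bp, 68 bp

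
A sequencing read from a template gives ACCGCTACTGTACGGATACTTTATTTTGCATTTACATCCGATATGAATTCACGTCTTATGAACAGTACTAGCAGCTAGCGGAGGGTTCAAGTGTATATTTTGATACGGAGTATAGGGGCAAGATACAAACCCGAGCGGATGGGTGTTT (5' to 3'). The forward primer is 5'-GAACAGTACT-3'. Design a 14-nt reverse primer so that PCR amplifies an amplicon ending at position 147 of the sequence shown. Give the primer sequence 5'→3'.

The forward primer binds at positions 60–69; the product's 3' end on the top strand is position 147.
The reverse primer anneals to the top strand over positions 134–147, i.e. to AGCGGATGGGTGTT.
Its sequence written 5'→3' is the reverse complement: AACACCCATCCGCT.

5'-AACACCCATCCGCT-3'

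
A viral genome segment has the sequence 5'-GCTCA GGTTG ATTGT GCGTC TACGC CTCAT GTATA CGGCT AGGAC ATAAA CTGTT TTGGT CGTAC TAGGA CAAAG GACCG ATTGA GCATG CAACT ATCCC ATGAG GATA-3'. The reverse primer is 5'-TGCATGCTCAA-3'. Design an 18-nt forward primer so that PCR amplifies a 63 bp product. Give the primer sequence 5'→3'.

The reverse primer's reverse complement TTGAGCATGCA matches the template at positions 82–92, so the product ends at position 92.
A 63 bp product then starts at position 92 − 63 + 1 = 30.
The forward primer is identical to the top strand there: TGTATACGGCTAGGACAT.

5'-TGTATACGGCTAGGACAT-3'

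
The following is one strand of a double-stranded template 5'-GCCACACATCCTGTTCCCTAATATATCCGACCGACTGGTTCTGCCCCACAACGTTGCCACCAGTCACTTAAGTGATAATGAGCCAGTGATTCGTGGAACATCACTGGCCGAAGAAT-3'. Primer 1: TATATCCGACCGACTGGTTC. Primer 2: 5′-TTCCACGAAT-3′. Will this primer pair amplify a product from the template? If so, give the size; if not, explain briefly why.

Yes — a 77 bp product.

Primer 1 (TATATCCGACCGACTGGTTC) matches the top strand at positions 22–41; it acts as a forward primer.
Primer 2's reverse complement is ATTCGTGGAA, matching the top strand at positions 89–98; it acts as a reverse primer.
The 3' ends face each other across positions 22–98, giving a 77 bp product.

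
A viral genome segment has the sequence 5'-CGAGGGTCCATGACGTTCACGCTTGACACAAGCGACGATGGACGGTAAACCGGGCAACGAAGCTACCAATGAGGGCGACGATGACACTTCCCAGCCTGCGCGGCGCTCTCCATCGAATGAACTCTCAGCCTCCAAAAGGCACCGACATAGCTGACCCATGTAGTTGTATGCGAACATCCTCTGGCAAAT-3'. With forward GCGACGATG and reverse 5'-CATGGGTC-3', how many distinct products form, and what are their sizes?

The forward primer GCGACGATG matches the top strand at positions 32–40, 75–83.
The reverse primer's reverse complement is GACCCATG, matching at positions 153–160.
Each forward site pairs with the reverse site to give a product ending at position 160: sizes 129, 86 bp.

Two products: 129 bp, 86 bp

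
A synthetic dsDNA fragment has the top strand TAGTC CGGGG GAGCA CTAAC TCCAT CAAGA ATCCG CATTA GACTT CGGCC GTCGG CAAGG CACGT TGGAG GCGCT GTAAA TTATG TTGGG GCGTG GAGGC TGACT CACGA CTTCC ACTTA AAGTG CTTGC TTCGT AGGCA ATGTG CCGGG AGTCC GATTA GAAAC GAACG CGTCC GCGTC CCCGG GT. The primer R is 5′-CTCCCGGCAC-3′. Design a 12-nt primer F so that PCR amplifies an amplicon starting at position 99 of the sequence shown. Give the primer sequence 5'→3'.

5'-GCTGACTCACGA-3'

The reverse primer's reverse complement GTGCCGGGAG matches the template at positions 143–152; the product starts at position 99.
The forward primer is identical to the top strand over positions 99–110: GCTGACTCACGA.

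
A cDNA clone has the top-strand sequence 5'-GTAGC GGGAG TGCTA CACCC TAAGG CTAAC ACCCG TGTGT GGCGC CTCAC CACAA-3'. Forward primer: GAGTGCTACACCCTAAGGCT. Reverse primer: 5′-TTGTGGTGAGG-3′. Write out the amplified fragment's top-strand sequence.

5'-GAGTGCTACACCCTAAGGCTAACACCCGTGTGTGGCGCCTCACCACAA-3'

Forward primer GAGTGCTACACCCTAAGGCT is found on the top strand at positions 8–27.
Taking the reverse complement of TTGTGGTGAGG gives CCTCACCACAA, found at positions 45–55 on the template; the primer anneals here to the top strand with its 3' end pointing upstream.
The product is the template from position 8 through 55 (48 bp).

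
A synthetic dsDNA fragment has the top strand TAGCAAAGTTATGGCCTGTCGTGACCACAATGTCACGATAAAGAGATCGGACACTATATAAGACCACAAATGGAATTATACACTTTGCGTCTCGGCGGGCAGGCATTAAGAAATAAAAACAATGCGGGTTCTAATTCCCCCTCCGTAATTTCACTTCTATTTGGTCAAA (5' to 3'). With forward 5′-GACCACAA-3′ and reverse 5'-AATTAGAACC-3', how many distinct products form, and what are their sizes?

The forward primer GACCACAA matches the top strand at positions 23–30, 62–69.
The reverse primer's reverse complement is GGTTCTAATT, matching at positions 127–136.
Each forward site pairs with the reverse site to give a product ending at position 136: sizes 114, 75 bp.

Two products: 114 bp, 75 bp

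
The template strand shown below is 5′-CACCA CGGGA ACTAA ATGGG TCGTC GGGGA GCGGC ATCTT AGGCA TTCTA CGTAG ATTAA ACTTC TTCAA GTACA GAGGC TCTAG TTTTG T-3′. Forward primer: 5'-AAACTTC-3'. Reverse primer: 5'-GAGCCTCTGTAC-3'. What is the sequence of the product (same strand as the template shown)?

5'-AAACTTCTTCAAGTACAGAGGCTC-3'

The forward primer matches the template at positions 59–65.
Taking the reverse complement of GAGCCTCTGTAC gives GTACAGAGGCTC, found at positions 71–82 on the template; the primer anneals here to the top strand with its 3' end pointing upstream.
The product is the template from position 59 through 82 (24 bp).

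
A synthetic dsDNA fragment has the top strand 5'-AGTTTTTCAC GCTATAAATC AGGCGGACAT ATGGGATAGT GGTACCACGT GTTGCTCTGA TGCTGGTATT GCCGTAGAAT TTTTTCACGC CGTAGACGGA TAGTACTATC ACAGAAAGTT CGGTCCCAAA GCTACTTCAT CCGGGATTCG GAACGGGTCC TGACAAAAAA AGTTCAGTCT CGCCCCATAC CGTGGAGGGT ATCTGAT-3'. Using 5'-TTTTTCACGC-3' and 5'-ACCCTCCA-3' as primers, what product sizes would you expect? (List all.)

The forward primer TTTTTCACGC matches the top strand at positions 3–12, 81–90.
The reverse primer's reverse complement is TGGAGGGT, matching at positions 193–200.
Each forward site pairs with the reverse site to give a product ending at position 200: sizes 198, 120 bp.

198 bp, 120 bp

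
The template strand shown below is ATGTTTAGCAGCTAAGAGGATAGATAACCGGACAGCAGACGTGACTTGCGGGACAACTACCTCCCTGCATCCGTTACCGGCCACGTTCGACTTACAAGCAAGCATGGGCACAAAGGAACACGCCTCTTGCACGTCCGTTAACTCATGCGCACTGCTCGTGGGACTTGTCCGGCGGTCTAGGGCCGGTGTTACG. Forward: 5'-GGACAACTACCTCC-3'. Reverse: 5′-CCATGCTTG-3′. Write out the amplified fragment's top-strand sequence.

5'-GGACAACTACCTCCCTGCATCCGTTACCGGCCACGTTCGACTTACAAGCAAGCATGG-3'

Scanning the template, GGACAACTACCTCC occurs at positions 51–64; this primer anneals to the bottom strand there with its 3' end pointing downstream.
The reverse primer's reverse complement is CAAGCATGG, which matches the template at positions 99–107.
The product is the template from position 51 through 107 (57 bp).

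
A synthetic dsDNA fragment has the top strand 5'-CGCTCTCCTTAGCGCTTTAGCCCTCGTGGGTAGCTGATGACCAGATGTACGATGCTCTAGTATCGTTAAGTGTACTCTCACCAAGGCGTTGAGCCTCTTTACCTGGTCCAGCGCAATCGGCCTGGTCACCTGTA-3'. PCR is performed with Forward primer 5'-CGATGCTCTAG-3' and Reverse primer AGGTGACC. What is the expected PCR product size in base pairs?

82 bp

The forward primer matches the template at positions 50–60.
Reverse complement of the reverse primer: GGTCACCT. This occurs on the top strand at positions 124–131.
Amplicon spans positions 50–131: 82 bp.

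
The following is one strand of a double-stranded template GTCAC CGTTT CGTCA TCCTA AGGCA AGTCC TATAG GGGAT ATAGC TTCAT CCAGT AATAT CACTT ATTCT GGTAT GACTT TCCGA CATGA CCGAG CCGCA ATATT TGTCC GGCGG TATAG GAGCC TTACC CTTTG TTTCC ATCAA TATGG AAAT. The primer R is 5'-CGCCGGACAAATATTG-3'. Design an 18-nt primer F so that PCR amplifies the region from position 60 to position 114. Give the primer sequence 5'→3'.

The reverse primer's reverse complement CAATATTTGTCCGGCG matches the template at positions 99–114; the product starts at position 60.
The forward primer is identical to the top strand over positions 60–77: TCACTTATTCTGGTATGA.

5'-TCACTTATTCTGGTATGA-3'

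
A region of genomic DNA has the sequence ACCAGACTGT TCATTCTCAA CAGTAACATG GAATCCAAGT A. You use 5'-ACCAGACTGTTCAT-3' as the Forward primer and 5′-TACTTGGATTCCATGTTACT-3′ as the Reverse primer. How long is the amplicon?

41 bp

Scanning the template, ACCAGACTGTTCAT occurs at positions 1–14; this primer anneals to the bottom strand there with its 3' end pointing downstream.
The reverse primer's reverse complement is AGTAACATGGAATCCAAGTA, which matches the template at positions 22–41.
Product length = (reverse-primer end) − (forward-primer start) + 1 = 41 − 1 + 1 = 41 bp.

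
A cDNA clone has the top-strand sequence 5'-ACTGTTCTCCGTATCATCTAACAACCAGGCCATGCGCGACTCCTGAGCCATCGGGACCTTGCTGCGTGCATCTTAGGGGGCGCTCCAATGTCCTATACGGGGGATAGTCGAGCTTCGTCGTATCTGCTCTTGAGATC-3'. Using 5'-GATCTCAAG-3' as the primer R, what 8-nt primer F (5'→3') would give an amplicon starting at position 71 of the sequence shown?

The reverse primer's reverse complement CTTGAGATC matches the template at positions 129–137; the product starts at position 71.
The forward primer is identical to the top strand over positions 71–78: TCTTAGGG.

5'-TCTTAGGG-3'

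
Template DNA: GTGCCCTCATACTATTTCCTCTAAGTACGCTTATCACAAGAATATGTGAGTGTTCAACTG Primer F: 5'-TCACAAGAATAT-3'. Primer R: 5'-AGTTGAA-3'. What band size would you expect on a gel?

26 bp

Forward primer TCACAAGAATAT is found on the top strand at positions 34–45.
Taking the reverse complement of AGTTGAA gives TTCAACT, found at positions 53–59 on the template; the primer anneals here to the top strand with its 3' end pointing upstream.
Amplicon spans positions 34–59: 26 bp.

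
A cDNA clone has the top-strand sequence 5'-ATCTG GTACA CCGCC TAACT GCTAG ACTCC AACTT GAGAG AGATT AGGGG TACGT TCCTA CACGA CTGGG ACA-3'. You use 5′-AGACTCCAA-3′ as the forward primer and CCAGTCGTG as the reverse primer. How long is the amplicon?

46 bp

Forward primer AGACTCCAA is found on the top strand at positions 24–32.
Reverse complement of the reverse primer: CACGACTGG. This occurs on the top strand at positions 61–69.
Amplicon spans positions 24–69: 46 bp.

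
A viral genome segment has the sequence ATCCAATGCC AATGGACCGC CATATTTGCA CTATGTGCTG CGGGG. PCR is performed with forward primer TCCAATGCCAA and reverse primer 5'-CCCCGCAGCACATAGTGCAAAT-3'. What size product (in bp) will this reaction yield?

Forward primer TCCAATGCCAA is found on the top strand at positions 2–12.
The reverse primer's reverse complement is ATTTGCACTATGTGCTGCGGGG, which matches the template at positions 24–45.
Amplicon spans positions 2–45: 44 bp.

44 bp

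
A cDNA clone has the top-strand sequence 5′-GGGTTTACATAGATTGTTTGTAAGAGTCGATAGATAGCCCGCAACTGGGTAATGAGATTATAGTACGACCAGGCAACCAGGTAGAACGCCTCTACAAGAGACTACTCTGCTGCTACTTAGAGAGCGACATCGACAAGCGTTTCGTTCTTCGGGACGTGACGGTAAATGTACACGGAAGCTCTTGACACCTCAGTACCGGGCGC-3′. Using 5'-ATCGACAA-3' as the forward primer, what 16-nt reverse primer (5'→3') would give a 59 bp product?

The forward primer binds at positions 129–136, so a 59 bp product ends at position 129 + 59 − 1 = 187.
The reverse primer anneals to the top strand over positions 172–187, i.e. to ACGGAAGCTCTTGACA.
Its sequence written 5'→3' is the reverse complement: TGTCAAGAGCTTCCGT.

5'-TGTCAAGAGCTTCCGT-3'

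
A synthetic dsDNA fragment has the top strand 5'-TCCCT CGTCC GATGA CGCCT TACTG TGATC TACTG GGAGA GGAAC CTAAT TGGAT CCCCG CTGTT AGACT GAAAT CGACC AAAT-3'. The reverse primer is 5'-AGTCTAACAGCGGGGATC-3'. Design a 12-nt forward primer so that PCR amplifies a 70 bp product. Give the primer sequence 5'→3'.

5'-TCCCTCGTCCGA-3'

The reverse primer's reverse complement GATCCCCGCTGTTAGACT matches the template at positions 53–70, so the product ends at position 70.
A 70 bp product then starts at position 70 − 70 + 1 = 1.
The forward primer is identical to the top strand there: TCCCTCGTCCGA.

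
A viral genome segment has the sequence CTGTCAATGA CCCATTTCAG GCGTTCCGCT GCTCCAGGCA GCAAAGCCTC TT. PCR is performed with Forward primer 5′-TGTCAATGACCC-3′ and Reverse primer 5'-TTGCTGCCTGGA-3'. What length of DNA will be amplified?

The forward primer matches the template at positions 2–13.
The reverse primer's reverse complement is TCCAGGCAGCAA, which matches the template at positions 33–44.
Product length = (reverse-primer end) − (forward-primer start) + 1 = 44 − 2 + 1 = 43 bp.

43 bp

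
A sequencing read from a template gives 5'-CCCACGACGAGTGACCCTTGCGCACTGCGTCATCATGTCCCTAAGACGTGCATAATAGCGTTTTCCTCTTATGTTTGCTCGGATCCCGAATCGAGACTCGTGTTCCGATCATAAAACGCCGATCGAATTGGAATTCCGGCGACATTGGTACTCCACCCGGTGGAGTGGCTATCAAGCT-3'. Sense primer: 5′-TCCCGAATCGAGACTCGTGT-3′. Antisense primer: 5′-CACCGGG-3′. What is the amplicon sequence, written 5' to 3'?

5'-TCCCGAATCGAGACTCGTGTTCCGATCATAAAACGCCGATCGAATTGGAATTCCGGCGACATTGGTACTCCACCCGGTG-3'

Scanning the template, TCCCGAATCGAGACTCGTGT occurs at positions 84–103; this primer anneals to the bottom strand there with its 3' end pointing downstream.
Reverse complement of the reverse primer: CCCGGTG. This occurs on the top strand at positions 156–162.
The product is the template from position 84 through 162 (79 bp).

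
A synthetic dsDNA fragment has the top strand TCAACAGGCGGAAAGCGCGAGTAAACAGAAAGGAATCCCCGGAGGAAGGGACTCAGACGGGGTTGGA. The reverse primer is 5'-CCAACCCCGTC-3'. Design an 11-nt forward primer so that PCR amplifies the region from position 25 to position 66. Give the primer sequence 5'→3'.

The reverse primer's reverse complement GACGGGGTTGG matches the template at positions 56–66; the product starts at position 25.
The forward primer is identical to the top strand over positions 25–35: ACAGAAAGGAA.

5'-ACAGAAAGGAA-3'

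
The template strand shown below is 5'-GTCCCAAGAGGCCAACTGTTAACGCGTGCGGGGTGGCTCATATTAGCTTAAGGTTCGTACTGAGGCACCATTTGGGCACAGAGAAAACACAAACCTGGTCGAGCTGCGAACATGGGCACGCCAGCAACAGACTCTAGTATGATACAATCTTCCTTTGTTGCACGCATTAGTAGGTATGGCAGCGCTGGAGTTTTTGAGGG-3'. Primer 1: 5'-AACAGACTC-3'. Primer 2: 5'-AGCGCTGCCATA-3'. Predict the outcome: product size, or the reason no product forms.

Primer 1 (AACAGACTC) matches the top strand at positions 126–134; it acts as a forward primer.
Primer 2's reverse complement is TATGGCAGCGCT, matching the top strand at positions 175–186; it acts as a reverse primer.
The 3' ends face each other across positions 126–186, giving a 61 bp product.

Yes — a 61 bp product.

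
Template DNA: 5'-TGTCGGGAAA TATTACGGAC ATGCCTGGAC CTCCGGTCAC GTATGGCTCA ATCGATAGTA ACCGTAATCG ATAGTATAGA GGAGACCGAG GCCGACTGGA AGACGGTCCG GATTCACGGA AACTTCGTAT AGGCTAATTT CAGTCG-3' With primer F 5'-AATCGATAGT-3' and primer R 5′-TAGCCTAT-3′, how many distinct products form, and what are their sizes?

The forward primer AATCGATAGT matches the top strand at positions 50–59, 66–75.
The reverse primer's reverse complement is ATAGGCTA, matching at positions 129–136.
Each forward site pairs with the reverse site to give a product ending at position 136: sizes 87, 71 bp.

Two products: 87 bp, 71 bp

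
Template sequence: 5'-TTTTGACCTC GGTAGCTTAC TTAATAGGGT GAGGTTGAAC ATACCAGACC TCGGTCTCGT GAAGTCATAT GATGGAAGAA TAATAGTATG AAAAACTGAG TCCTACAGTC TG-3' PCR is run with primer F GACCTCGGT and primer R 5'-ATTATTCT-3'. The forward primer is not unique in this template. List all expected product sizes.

80 bp, 38 bp

The forward primer GACCTCGGT matches the top strand at positions 5–13, 47–55.
The reverse primer's reverse complement is AGAATAAT, matching at positions 77–84.
Each forward site pairs with the reverse site to give a product ending at position 84: sizes 80, 38 bp.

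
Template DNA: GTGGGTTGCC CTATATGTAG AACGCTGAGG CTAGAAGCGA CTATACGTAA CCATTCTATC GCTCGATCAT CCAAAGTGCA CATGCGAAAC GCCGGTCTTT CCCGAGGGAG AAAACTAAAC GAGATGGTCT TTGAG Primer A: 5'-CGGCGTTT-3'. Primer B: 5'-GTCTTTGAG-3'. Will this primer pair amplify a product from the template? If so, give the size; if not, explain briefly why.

Primer A (CGGCGTTT) has reverse complement AAACGCCG, which matches the top strand at positions 87–94; primer A anneals to the top strand there with its 3' end pointing upstream toward position 87.
Primer B (GTCTTTGAG) matches the top strand directly at positions 127–135; it anneals to the bottom strand with its 3' end pointing downstream toward position 135.
The 3' ends diverge (primer A extends toward position 1, primer B toward position 135), so the primers never converge on a shared product.

No product — the primers' 3' ends point away from each other.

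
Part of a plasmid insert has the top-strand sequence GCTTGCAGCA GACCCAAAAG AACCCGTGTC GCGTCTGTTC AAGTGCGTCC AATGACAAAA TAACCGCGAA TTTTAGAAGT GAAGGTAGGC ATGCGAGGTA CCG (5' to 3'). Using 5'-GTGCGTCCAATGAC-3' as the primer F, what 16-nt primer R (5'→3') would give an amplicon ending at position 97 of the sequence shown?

The forward primer binds at positions 43–56; the product's 3' end on the top strand is position 97.
The reverse primer anneals to the top strand over positions 82–97, i.e. to AAGGTAGGCATGCGAG.
Its sequence written 5'→3' is the reverse complement: CTCGCATGCCTACCTT.

5'-CTCGCATGCCTACCTT-3'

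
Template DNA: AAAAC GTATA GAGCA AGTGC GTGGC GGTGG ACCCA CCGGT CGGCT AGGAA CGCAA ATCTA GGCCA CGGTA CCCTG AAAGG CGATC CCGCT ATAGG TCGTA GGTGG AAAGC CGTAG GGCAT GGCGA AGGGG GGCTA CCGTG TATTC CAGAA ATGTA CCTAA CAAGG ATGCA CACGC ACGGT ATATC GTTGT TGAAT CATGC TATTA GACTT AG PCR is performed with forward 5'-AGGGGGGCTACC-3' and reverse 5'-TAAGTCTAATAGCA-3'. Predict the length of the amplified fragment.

86 bp

Scanning the template, AGGGGGGCTACC occurs at positions 126–137; this primer anneals to the bottom strand there with its 3' end pointing downstream.
The reverse primer's reverse complement is TGCTATTAGACTTA, which matches the template at positions 198–211.
Amplicon spans positions 126–211: 86 bp.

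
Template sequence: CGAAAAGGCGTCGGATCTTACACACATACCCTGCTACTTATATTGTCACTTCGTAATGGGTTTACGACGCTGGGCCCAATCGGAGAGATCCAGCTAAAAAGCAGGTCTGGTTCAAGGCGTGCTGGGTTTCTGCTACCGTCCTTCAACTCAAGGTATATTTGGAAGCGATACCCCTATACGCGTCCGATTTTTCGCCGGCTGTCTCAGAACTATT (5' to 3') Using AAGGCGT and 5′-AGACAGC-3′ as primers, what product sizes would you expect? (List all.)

200 bp, 91 bp

The forward primer AAGGCGT matches the top strand at positions 5–11, 114–120.
The reverse primer's reverse complement is GCTGTCT, matching at positions 198–204.
Each forward site pairs with the reverse site to give a product ending at position 204: sizes 200, 91 bp.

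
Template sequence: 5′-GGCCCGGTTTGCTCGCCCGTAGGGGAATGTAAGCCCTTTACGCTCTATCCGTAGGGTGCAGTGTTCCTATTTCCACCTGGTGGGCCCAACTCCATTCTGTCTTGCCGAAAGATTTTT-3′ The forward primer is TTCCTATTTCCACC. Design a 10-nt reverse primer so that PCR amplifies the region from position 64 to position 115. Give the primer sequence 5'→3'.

The product's 3' end on the top strand is position 115.
The reverse primer anneals to the top strand over positions 106–115, i.e. to CGAAAGATTT.
Its sequence written 5'→3' is the reverse complement: AAATCTTTCG.

5'-AAATCTTTCG-3'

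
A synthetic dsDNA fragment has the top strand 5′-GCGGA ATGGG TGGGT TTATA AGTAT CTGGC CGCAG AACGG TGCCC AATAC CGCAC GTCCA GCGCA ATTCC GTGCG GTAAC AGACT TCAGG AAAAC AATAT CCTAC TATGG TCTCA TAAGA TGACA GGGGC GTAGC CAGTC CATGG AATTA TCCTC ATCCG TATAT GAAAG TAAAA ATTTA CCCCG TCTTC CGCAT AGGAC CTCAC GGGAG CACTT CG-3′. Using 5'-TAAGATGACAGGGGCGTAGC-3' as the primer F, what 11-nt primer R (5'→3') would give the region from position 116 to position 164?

5'-TATACGGATGA-3'

The product's 3' end on the top strand is position 164.
The reverse primer anneals to the top strand over positions 154–164, i.e. to TCATCCGTATA.
Its sequence written 5'→3' is the reverse complement: TATACGGATGA.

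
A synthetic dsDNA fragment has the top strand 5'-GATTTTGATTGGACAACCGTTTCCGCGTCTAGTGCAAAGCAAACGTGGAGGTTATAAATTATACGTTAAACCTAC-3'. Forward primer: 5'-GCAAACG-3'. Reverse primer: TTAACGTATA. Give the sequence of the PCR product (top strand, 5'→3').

5'-GCAAACGTGGAGGTTATAAATTATACGTTAA-3'

Scanning the template, GCAAACG occurs at positions 39–45; this primer anneals to the bottom strand there with its 3' end pointing downstream.
Reverse complement of the reverse primer: TATACGTTAA. This occurs on the top strand at positions 60–69.
The product is the template from position 39 through 69 (31 bp).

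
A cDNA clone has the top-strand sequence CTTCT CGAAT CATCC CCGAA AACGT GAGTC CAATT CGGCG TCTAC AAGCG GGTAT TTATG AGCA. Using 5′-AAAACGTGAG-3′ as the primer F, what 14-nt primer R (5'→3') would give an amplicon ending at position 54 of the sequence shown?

The forward primer binds at positions 19–28; the product's 3' end on the top strand is position 54.
The reverse primer anneals to the top strand over positions 41–54, i.e. to TCTACAAGCGGGTA.
Its sequence written 5'→3' is the reverse complement: TACCCGCTTGTAGA.

5'-TACCCGCTTGTAGA-3'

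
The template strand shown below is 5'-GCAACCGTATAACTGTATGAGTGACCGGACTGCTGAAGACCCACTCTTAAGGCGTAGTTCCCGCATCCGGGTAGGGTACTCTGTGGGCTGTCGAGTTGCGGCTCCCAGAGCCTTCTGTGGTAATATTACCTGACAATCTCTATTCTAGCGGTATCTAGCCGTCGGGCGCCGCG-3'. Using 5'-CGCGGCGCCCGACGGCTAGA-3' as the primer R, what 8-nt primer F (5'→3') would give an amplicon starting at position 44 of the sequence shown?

The reverse primer's reverse complement TCTAGCCGTCGGGCGCCGCG matches the template at positions 154–173; the product starts at position 44.
The forward primer is identical to the top strand over positions 44–51: CTCTTAAG.

5'-CTCTTAAG-3'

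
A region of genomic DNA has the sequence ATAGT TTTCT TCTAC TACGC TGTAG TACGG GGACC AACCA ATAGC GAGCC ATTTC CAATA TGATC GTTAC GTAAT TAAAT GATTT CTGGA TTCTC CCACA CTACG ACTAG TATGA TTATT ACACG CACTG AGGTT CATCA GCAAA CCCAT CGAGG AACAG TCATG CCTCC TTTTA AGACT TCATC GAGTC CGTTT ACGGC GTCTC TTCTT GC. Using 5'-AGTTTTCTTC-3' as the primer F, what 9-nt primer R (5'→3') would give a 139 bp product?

The forward primer binds at positions 3–12, so a 139 bp product ends at position 3 + 139 − 1 = 141.
The reverse primer anneals to the top strand over positions 133–141, i.e. to GTTCATCAG.
Its sequence written 5'→3' is the reverse complement: CTGATGAAC.

5'-CTGATGAAC-3'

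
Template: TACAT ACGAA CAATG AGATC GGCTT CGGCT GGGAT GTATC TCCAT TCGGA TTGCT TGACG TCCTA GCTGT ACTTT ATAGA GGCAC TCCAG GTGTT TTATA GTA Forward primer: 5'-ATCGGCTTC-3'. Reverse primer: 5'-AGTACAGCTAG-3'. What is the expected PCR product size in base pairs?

Forward primer ATCGGCTTC is found on the top strand at positions 18–26.
Reverse complement of the reverse primer: CTAGCTGTACT. This occurs on the top strand at positions 63–73.
The product runs from position 18 to position 73, so its length is 73 − 18 + 1 = 56 bp.

56 bp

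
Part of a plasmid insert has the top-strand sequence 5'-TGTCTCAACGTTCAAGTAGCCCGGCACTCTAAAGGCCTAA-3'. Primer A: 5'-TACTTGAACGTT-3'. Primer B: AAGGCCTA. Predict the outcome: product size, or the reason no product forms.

Primer A (TACTTGAACGTT) has reverse complement AACGTTCAAGTA, which matches the top strand at positions 7–18; primer A anneals to the top strand there with its 3' end pointing upstream toward position 7.
Primer B (AAGGCCTA) matches the top strand directly at positions 32–39; it anneals to the bottom strand with its 3' end pointing downstream toward position 39.
The 3' ends diverge (primer A extends toward position 1, primer B toward position 40), so the primers never converge on a shared product.

No product — the primers' 3' ends point away from each other.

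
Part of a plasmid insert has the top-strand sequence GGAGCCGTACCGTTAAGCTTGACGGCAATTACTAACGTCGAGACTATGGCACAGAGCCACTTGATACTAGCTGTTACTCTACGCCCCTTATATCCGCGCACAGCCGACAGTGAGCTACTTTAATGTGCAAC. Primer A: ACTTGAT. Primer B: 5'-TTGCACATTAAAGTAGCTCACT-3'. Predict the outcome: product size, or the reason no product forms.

Primer A (ACTTGAT) matches the top strand at positions 59–65; it acts as a forward primer.
Primer B's reverse complement is AGTGAGCTACTTTAATGTGCAA, matching the top strand at positions 109–130; it acts as a reverse primer.
The 3' ends face each other across positions 59–130, giving a 72 bp product.

Yes — a 72 bp product.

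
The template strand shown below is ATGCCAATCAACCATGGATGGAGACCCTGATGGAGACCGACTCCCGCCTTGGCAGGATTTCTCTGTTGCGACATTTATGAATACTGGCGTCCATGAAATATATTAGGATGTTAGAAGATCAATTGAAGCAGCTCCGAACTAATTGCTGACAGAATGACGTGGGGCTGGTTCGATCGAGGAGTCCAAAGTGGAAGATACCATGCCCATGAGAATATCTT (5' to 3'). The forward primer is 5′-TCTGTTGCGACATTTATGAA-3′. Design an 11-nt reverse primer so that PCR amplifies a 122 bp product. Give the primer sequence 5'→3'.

5'-GACTCCTCGAT-3'

The forward primer binds at positions 62–81, so a 122 bp product ends at position 62 + 122 − 1 = 183.
The reverse primer anneals to the top strand over positions 173–183, i.e. to ATCGAGGAGTC.
Its sequence written 5'→3' is the reverse complement: GACTCCTCGAT.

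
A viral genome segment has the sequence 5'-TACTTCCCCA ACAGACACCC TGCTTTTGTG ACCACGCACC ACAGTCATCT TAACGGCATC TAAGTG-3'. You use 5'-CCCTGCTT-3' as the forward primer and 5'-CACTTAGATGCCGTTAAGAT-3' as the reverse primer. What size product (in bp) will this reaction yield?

49 bp

The forward primer matches the template at positions 18–25.
Taking the reverse complement of CACTTAGATGCCGTTAAGAT gives ATCTTAACGGCATCTAAGTG, found at positions 47–66 on the template; the primer anneals here to the top strand with its 3' end pointing upstream.
Amplicon spans positions 18–66: 49 bp.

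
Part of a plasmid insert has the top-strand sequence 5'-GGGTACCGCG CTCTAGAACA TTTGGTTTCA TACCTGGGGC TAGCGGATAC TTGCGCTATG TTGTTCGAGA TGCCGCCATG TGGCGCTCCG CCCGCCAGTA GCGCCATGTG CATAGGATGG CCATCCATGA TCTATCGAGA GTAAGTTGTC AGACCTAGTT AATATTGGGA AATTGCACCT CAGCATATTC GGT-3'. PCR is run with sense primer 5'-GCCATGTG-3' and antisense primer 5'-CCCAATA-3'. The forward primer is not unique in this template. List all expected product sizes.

95 bp, 67 bp

The forward primer GCCATGTG matches the top strand at positions 75–82, 103–110.
The reverse primer's reverse complement is TATTGGG, matching at positions 163–169.
Each forward site pairs with the reverse site to give a product ending at position 169: sizes 95, 67 bp.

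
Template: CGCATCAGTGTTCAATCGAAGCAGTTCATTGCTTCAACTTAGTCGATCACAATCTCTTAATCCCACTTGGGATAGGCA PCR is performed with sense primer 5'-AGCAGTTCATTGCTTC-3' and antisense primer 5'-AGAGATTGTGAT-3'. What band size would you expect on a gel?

Forward primer AGCAGTTCATTGCTTC is found on the top strand at positions 20–35.
Reverse complement of the reverse primer: ATCACAATCTCT. This occurs on the top strand at positions 46–57.
Product length = (reverse-primer end) − (forward-primer start) + 1 = 57 − 20 + 1 = 38 bp.

38 bp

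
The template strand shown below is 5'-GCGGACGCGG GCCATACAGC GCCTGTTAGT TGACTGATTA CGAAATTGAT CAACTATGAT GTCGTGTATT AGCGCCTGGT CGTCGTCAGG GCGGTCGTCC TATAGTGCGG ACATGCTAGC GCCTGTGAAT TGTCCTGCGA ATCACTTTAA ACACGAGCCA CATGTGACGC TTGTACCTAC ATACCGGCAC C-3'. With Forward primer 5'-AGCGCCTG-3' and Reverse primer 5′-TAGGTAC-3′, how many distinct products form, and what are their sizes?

The forward primer AGCGCCTG matches the top strand at positions 18–25, 71–78, 118–125.
The reverse primer's reverse complement is GTACCTA, matching at positions 173–179.
Each forward site pairs with the reverse site to give a product ending at position 179: sizes 162, 109, 62 bp.

Three products: 162 bp, 109 bp, 62 bp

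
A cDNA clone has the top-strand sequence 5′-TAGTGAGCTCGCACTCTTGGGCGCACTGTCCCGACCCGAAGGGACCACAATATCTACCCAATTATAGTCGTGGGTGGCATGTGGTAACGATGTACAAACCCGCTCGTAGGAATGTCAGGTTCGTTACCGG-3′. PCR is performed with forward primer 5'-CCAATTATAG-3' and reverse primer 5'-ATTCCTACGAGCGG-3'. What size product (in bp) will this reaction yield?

56 bp

The forward primer matches the template at positions 58–67.
Reverse complement of the reverse primer: CCGCTCGTAGGAAT. This occurs on the top strand at positions 100–113.
Amplicon spans positions 58–113: 56 bp.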